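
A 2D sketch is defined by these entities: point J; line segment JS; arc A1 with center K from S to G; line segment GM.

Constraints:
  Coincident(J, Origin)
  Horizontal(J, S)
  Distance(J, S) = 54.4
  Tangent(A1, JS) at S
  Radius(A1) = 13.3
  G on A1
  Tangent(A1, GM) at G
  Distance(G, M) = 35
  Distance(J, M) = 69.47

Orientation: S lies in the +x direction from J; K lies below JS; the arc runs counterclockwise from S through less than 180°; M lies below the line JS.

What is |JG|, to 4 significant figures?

44.27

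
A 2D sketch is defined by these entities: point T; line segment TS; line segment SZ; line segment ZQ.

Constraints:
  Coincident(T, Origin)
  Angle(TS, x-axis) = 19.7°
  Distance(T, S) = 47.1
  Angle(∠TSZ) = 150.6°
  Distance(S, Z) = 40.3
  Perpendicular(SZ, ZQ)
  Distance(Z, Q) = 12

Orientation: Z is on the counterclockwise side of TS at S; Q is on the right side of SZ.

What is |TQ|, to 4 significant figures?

88.59

T is at the origin; TS runs at 19.7° with length 47.1, so S = 47.1·(cos 19.7°, sin 19.7°) = (44.34, 15.88). ∠TSZ = 150.6°, so SZ runs at 19.7° + (180° − 150.6°) = 49.10° from the x-axis; with |SZ| = 40.3, Z = S + 40.3·(cos 49.10°, sin 49.10°) = (70.73, 46.34). SZ ⟂ ZQ; with |ZQ| = 12.0 on the right of SZ, Q = Z + 12.0·(0.7559, -0.6547) = (79.80, 38.48). Then |TQ| = |Q − T| = 88.59.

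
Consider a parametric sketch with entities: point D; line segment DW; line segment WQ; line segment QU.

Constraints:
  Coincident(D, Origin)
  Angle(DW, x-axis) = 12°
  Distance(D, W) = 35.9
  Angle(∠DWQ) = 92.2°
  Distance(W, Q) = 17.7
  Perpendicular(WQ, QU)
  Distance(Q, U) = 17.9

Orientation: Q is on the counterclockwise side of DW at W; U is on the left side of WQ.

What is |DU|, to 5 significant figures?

26.211

D is at the origin; DW runs at 12.0° with length 35.9, so W = 35.9·(cos 12.0°, sin 12.0°) = (35.115, 7.4640). ∠DWQ = 92.2°, so WQ runs at 12.0° + (180° − 92.2°) = 99.800° from the x-axis; with |WQ| = 17.7, Q = W + 17.7·(cos 99.800°, sin 99.800°) = (32.103, 24.906). WQ ⟂ QU; with |QU| = 17.9 on the left of WQ, U = Q + 17.9·(-0.98541, -0.17021) = (14.464, 21.859). Then |DU| = |U − D| = 26.211.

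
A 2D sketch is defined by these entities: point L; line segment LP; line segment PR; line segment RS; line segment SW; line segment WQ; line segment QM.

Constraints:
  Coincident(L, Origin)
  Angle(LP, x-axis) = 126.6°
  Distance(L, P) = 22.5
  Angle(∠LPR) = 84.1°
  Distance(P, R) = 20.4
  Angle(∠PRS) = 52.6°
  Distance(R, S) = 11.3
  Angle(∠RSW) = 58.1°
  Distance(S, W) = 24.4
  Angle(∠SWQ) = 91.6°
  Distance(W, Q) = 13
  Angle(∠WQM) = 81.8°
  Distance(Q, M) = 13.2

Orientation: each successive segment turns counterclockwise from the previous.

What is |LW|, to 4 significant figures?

36.32

L is at the origin; LP runs at 126.6° with length 22.5, so P = (-13.42, 18.06). ∠LPR = 84.1° gives PR at -137.5° from the x-axis; with |PR| = 20.4, R = (-28.46, 4.281). ∠PRS = 52.6° gives RS at -10.10° from the x-axis; with |RS| = 11.3, S = (-17.33, 2.300). ∠RSW = 58.1° gives SW at 111.8° from the x-axis; with |SW| = 24.4, W = (-26.39, 24.95). Then |LW| = |W − L| = 36.32.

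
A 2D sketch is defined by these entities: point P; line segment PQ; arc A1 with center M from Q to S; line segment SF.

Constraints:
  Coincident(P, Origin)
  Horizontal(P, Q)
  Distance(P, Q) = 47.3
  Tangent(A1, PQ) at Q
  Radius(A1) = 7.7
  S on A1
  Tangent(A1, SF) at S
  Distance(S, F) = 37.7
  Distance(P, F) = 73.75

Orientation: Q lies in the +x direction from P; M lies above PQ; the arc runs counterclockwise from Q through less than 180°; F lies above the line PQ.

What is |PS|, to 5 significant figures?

55.389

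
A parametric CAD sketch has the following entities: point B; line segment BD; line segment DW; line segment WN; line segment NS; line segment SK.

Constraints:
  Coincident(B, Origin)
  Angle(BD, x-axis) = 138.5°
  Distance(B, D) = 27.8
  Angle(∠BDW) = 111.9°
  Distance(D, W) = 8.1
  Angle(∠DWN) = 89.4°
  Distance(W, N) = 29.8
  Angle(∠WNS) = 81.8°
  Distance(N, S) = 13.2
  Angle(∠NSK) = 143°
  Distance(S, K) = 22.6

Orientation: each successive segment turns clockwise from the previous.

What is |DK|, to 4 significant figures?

23.99

B is at the origin; BD runs at 138.5° with length 27.8, so D = (-20.82, 18.42). ∠BDW = 111.9° gives DW at 70.40° from the x-axis; with |DW| = 8.1, W = (-18.10, 26.05). ∠DWN = 89.4° gives WN at -20.20° from the x-axis; with |WN| = 29.8, N = (9.863, 15.76). ∠WNS = 81.8° gives NS at -118.4° from the x-axis; with |NS| = 13.2, S = (3.585, 4.150). ∠NSK = 143.0° gives SK at -155.4° from the x-axis; with |SK| = 22.6, K = (-16.96, -5.258). Then |DK| = |K − D| = 23.99.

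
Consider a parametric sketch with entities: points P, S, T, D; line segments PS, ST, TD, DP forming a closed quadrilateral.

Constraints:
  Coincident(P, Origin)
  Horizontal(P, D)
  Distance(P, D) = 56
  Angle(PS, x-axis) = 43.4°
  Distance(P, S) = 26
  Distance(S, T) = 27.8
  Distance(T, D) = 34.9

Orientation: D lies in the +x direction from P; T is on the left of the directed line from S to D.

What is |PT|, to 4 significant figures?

53.49

Checks: |ST| = 27.80 ✓; |TD| = 34.90 ✓.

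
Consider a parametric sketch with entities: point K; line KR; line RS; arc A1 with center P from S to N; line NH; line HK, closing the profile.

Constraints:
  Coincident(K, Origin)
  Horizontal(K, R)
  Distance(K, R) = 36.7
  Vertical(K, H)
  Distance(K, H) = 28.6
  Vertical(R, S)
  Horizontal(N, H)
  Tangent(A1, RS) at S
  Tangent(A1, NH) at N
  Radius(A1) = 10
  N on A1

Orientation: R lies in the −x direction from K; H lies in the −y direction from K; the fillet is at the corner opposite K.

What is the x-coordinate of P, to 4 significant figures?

-26.70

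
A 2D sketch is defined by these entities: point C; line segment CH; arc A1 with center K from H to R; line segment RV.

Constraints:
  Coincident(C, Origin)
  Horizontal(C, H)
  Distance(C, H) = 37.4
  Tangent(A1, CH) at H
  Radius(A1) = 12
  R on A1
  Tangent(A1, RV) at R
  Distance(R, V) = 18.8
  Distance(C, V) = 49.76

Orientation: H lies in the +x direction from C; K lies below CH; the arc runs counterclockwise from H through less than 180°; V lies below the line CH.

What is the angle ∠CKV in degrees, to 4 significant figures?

104.4°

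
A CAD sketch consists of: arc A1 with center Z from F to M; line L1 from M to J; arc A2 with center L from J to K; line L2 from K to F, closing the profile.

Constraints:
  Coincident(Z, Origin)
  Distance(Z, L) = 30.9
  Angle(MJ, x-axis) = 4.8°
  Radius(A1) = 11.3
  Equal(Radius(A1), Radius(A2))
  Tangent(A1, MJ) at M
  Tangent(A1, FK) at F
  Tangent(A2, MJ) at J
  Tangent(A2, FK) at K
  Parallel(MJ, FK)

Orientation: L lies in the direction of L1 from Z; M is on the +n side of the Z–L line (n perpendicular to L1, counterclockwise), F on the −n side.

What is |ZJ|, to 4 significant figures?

32.90

The slot axis is L1's direction at 4.8°, so u = (cos 4.8°, sin 4.8°) = (0.9965, 0.08368) and n = (−sin 4.8°, cos 4.8°) = (-0.08368, 0.9965). Z is at the origin and L lies 30.9 along u from Z, so L = 30.9·u = (30.79, 2.586). Tangency of A1 to both parallel lines with radius 11.3 puts M and F at Z ± 11.3·n: M = (-0.9456, 11.26), F = (0.9456, -11.26). Equal radii place J and K the same way about L: J = L + 11.3·n = (29.85, 13.85), K = L − 11.3·n = (31.74, -8.675). Then |ZJ| = |J − Z| = 32.90.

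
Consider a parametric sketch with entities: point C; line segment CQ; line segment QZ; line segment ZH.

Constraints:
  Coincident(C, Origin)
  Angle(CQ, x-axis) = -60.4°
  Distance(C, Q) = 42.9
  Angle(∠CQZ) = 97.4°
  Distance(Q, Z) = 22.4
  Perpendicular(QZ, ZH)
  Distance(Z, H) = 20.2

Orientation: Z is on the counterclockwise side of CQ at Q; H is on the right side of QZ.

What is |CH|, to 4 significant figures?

68.68

∠CQZ = 97.4°, so QZ runs at -60.4° + (180° − 97.4°) = 22.20° from the x-axis; with |QZ| = 22.4, Z = Q + 22.4·(cos 22.20°, sin 22.20°) = (41.93, -28.84). QZ is perpendicular to ZH; with |ZH| = 20.2 on the right of QZ, H = Z + 20.2·(0.3778, -0.9259) = (49.56, -47.54). Then |CH| = |H − C| = 68.68.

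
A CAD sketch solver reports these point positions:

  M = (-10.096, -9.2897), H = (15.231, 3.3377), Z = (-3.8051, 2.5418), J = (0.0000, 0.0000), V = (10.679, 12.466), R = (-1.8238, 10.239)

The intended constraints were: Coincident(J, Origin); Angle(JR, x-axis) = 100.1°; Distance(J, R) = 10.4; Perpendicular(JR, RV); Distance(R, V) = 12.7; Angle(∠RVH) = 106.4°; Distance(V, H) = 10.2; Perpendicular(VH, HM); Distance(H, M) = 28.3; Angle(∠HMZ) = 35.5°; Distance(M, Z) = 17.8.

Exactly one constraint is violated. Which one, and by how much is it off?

Distance(M, Z) = 17.8 — off by 4.40.

J = (0.00, 0.00) ✓; JR at 100.1° ✓; |JR| = 10.40 ✓; ∠(JR, RV) = 90.00° ✓; |RV| = 12.70 ✓; ∠RVH = 106.4° ✓; |VH| = 10.20 ✓; ∠(VH, HM) = 90.00° ✓; |HM| = 28.30 ✓; ∠HMZ = 35.50° ✓; |MZ| = 13.40 ✗.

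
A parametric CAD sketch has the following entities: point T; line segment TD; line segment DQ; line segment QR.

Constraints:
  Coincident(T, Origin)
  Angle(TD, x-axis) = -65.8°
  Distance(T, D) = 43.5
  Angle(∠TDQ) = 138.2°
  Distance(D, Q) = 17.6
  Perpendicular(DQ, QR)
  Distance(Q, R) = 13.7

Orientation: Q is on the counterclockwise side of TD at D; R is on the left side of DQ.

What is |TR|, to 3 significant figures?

52.3

∠TDQ = 138.2°, so DQ runs at -65.8° + (180° − 138.2°) = -24.0° from the x-axis; with |DQ| = 17.6, Q = D + 17.6·(cos -24.0°, sin -24.0°) = (33.9, -46.8). DQ ⟂ QR; with |QR| = 13.7 on the left of DQ, R = Q + 13.7·(0.407, 0.914) = (39.5, -34.3). Then |TR| = |R − T| = 52.3.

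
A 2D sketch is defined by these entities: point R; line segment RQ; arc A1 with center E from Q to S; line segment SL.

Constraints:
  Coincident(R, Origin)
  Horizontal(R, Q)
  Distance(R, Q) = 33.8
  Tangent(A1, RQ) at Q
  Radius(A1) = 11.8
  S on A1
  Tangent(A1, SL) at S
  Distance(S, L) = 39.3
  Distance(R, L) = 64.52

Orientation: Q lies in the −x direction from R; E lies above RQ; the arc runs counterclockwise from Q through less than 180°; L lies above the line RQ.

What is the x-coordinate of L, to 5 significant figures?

-37.238

R is at the origin; RQ is horizontal with |RQ| = 33.8 and Q on the −x side, so Q = (-33.800, 0.0000). A1 meets RQ tangentially, so EQ is at right angles to RQ, so E = Q + (0, 11.8) = (-33.800, 11.800). Since ES ⟂ SL (tangency), |EL| = √(11.8² + 39.3²) = 41.033 regardless of where S sits on A1. So L lies on both circle(R, 64.52) and circle(E, 41.033); the above-RQ intersection is L = (-37.238, 52.689). S is the foot of the tangent from L: S = (-22.823, 16.128).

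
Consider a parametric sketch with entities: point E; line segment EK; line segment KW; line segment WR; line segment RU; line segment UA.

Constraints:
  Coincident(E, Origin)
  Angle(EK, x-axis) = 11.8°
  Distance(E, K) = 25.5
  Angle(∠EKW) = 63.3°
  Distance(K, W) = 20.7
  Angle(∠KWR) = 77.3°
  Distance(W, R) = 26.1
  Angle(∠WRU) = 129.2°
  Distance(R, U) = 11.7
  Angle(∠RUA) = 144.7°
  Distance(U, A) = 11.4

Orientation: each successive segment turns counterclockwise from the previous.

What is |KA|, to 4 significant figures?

29.72

∠WRU = 129.2° gives RU at -78.00° from the x-axis; with |RU| = 11.7, U = (-1.847, -10.37). ∠RUA = 144.7° gives UA at -42.70° from the x-axis; with |UA| = 11.4, A = (6.531, -18.10). Then |KA| = |A − K| = 29.72.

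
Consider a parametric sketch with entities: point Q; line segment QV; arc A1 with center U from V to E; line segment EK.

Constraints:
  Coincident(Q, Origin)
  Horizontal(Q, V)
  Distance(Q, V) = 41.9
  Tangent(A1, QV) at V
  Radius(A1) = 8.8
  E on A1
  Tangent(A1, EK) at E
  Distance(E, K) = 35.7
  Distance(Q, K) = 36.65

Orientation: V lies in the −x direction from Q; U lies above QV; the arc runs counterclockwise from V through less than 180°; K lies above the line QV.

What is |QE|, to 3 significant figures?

34.8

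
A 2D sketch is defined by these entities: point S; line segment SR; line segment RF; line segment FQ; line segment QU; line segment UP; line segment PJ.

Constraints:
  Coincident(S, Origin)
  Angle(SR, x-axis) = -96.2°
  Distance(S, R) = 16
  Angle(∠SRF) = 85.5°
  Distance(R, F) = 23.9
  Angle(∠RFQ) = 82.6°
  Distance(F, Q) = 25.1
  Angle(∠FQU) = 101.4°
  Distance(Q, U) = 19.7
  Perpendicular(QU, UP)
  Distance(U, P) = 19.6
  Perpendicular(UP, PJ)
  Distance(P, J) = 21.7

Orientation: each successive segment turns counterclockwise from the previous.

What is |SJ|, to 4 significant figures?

22.74

QU is perpendicular to UP, so UP runs at -95.70°; with |UP| = 19.6, P = (-1.881, -9.186). UP is perpendicular to PJ, so PJ runs at -5.700°; with |PJ| = 21.7, J = (19.71, -11.34). Then |SJ| = |J − S| = 22.74.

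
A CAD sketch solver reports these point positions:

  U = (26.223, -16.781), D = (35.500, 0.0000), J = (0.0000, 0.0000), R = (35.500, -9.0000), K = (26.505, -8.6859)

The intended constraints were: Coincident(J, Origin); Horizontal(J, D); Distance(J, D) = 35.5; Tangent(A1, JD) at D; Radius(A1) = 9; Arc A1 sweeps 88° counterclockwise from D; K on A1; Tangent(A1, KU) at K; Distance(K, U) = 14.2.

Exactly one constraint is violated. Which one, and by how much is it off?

Distance(K, U) = 14.2 — off by 6.10.

J = (0.00, 0.00) ✓; J.y = 0.00, D.y = 0.00 ✓; |JD| = 35.50 ✓; ∠(RD, DJ) = 90.00° ✓; |RD| = 9.000 ✓; bearing(R→K) − bearing(R→D) = 88.00° ✓; |RK| = 9.000 ✓; ∠(RK, KU) = 90.00° ✓; |KU| = 8.100 ✗.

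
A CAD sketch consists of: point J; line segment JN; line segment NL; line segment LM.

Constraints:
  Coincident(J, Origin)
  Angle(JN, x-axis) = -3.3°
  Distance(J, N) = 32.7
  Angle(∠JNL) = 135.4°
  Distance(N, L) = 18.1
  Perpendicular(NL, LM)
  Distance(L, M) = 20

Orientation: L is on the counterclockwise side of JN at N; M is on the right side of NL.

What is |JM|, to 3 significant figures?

59.7

∠JNL = 135.4°, so NL runs at -3.3° + (180° − 135.4°) = 41.3° from the x-axis; with |NL| = 18.1, L = N + 18.1·(cos 41.3°, sin 41.3°) = (46.2, 10.1). NL ⟂ LM; with |LM| = 20.0 on the right of NL, M = L + 20.0·(0.660, -0.751) = (59.4, -4.96). Then |JM| = |M − J| = 59.7.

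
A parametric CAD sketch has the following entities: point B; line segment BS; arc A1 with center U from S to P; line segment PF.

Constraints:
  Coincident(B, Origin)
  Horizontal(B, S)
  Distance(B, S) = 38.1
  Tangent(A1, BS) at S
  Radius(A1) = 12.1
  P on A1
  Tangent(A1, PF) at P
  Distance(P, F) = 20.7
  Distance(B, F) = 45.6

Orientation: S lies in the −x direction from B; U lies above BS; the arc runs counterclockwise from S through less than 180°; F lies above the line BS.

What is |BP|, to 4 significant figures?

29.77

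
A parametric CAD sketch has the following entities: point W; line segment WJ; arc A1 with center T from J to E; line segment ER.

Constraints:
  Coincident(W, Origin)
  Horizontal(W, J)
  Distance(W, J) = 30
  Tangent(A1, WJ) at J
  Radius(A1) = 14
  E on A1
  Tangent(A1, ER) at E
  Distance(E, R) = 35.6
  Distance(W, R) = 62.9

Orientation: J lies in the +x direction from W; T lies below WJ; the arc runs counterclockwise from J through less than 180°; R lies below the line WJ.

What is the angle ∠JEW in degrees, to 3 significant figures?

70.4°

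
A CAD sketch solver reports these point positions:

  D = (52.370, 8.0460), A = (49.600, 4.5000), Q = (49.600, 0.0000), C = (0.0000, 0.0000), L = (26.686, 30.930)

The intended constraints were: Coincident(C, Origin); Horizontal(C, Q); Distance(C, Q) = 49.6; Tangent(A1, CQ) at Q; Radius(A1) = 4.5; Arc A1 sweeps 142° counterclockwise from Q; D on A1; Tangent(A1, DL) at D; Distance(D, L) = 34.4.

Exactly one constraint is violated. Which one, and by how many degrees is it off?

Tangent(A1, DL) at D — off by 3.70°.

C = (0.00, 0.00) ✓; C.y = 0.00, Q.y = 0.00 ✓; |CQ| = 49.60 ✓; ∠(AQ, QC) = 90.00° ✓; |AQ| = 4.500 ✓; bearing(A→D) − bearing(A→Q) = 142.0° ✓; |AD| = 4.500 ✓; ∠(AD, DL) = 93.70° ✗; |DL| = 34.40 ✓.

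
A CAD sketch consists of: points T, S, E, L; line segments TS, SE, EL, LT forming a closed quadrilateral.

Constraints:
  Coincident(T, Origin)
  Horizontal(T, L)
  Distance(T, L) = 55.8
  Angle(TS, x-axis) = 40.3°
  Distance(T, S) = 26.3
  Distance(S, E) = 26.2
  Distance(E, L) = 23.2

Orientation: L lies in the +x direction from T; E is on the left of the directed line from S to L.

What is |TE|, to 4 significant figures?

50.53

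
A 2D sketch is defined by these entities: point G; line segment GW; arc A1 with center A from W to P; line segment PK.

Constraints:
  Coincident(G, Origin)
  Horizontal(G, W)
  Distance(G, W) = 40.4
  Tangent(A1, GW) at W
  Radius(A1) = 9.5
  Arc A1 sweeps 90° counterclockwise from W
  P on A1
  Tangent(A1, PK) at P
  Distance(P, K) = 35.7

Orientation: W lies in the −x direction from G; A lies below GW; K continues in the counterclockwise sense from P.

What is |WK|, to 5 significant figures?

46.188

G is at the origin; GW is horizontal with |GW| = 40.4 and W on the −x side, so W = (-40.400, 0.0000). A1 meets GW tangentially, so AW is at right angles to GW, so A = W + (0, -9.5) = (-40.400, -9.5000). On A1, W sits at bearing 90° from A; a 90° counterclockwise sweep puts P at bearing 180°, so P = A + 9.5·(cos 180°, sin 180°) = (-49.900, -9.5000). The tangent condition forces AP to be normal to PK, so PK runs along (−sin 180°, cos 180°); with |PK| = 35.7, K = (-49.900, -45.200). Then |WK| = |K − W| = 46.188.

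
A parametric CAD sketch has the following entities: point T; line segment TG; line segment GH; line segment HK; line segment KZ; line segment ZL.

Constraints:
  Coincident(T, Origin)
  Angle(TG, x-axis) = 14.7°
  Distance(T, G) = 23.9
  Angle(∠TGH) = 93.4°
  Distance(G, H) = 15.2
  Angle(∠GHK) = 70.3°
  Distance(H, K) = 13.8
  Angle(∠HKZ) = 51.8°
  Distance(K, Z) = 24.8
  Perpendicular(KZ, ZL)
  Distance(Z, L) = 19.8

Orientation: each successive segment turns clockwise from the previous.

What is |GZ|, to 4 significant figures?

8.437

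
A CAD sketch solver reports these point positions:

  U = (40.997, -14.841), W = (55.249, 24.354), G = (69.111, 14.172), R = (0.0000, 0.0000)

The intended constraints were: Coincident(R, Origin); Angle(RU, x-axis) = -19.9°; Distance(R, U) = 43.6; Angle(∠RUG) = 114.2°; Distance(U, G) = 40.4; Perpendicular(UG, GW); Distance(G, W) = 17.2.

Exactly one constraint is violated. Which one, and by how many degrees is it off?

Perpendicular(UG, GW) — off by 7.80°.

R = (0.00, 0.00) ✓; RU at -19.90° ✓; |RU| = 43.60 ✓; ∠RUG = 114.2° ✓; |UG| = 40.40 ✓; ∠(UG, GW) = 97.80° ✗; |GW| = 17.20 ✓.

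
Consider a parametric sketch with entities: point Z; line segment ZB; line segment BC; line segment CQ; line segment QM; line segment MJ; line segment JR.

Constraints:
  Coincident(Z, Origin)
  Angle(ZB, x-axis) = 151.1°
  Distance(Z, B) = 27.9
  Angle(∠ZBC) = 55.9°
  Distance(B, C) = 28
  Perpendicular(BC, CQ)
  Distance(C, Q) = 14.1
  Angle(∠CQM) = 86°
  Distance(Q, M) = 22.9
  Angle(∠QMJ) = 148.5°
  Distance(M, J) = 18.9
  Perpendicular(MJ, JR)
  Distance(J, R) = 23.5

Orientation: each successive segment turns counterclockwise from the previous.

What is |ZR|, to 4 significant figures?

42.50

Z is at the origin; ZB runs at 151.1° with length 27.9, so B = (-24.43, 13.48). ∠ZBC = 55.9° gives BC at -84.80° from the x-axis; with |BC| = 28.0, C = (-21.89, -14.40). BC is perpendicular to CQ, so CQ runs at 5.200°; with |CQ| = 14.1, Q = (-7.846, -13.12). ∠CQM = 86.0° gives QM at 99.20° from the x-axis; with |QM| = 22.9, M = (-11.51, 9.482). ∠QMJ = 148.5° gives MJ at 130.7° from the x-axis; with |MJ| = 18.9, J = (-23.83, 23.81). MJ is perpendicular to JR, so JR runs at -139.3°; with |JR| = 23.5, R = (-41.65, 8.487). Then |ZR| = |R − Z| = 42.50.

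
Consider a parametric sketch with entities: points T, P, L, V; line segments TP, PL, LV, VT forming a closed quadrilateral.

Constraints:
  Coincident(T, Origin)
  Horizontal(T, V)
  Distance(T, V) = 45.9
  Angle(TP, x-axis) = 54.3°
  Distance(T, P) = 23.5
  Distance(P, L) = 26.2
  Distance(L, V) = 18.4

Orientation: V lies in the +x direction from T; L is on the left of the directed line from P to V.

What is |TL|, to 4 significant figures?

43.48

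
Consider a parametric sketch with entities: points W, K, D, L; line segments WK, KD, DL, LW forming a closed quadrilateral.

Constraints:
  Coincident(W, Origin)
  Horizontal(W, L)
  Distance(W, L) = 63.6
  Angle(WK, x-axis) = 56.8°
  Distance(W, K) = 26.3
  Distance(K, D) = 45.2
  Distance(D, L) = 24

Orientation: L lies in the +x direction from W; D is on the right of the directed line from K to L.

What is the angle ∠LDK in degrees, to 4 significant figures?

97.57°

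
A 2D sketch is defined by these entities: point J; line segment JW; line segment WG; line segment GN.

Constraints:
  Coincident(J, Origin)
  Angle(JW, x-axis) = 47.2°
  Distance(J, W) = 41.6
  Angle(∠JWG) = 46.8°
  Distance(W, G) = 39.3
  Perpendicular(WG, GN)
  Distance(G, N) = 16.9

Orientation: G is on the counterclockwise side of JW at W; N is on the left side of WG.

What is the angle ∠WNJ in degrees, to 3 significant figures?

74.4°

∠JWG = 46.8°, so WG runs at 47.2° + (180° − 46.8°) = 180° from the x-axis; with |WG| = 39.3, G = W + 39.3·(cos 180°, sin 180°) = (-11.0, 30.2). The perpendicularity gives GN at right angles to WG; with |GN| = 16.9 on the left of WG, N = G + 16.9·(0.00698, -1.00) = (-10.9, 13.3). Then cos ∠WNJ = NW·NJ / (|NW||NJ|), giving 74.4°.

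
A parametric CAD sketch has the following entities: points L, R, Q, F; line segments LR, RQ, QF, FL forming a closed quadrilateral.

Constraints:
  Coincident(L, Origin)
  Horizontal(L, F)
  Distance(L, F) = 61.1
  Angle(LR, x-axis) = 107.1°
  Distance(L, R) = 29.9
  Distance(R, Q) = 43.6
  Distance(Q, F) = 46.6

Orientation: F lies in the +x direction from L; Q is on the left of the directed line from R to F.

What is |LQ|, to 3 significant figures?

50.7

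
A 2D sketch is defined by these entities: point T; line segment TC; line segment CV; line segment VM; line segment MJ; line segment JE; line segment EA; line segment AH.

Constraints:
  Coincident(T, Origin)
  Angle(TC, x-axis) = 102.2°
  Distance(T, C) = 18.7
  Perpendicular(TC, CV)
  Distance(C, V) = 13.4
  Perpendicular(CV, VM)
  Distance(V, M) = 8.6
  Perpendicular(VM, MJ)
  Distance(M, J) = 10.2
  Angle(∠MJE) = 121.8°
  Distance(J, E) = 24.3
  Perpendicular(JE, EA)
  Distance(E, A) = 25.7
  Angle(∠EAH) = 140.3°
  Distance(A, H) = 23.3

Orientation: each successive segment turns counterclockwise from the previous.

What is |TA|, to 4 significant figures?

45.95

T is at the origin; TC runs at 102.2° with length 18.7, so C = (-3.952, 18.28). TC ⟂ CV, so CV runs at -167.8°; with |CV| = 13.4, V = (-17.05, 15.45). CV is perpendicular to VM, so VM runs at -77.80°; with |VM| = 8.6, M = (-15.23, 7.040). The perpendicularity gives MJ at right angles to VM, so MJ runs at 12.20°; with |MJ| = 10.2, J = (-5.262, 9.196). ∠MJE = 121.8° gives JE at 70.40° from the x-axis; with |JE| = 24.3, E = (2.889, 32.09). JE is perpendicular to EA, so EA runs at 160.4°; with |EA| = 25.7, A = (-21.32, 40.71). Then |TA| = |A − T| = 45.95.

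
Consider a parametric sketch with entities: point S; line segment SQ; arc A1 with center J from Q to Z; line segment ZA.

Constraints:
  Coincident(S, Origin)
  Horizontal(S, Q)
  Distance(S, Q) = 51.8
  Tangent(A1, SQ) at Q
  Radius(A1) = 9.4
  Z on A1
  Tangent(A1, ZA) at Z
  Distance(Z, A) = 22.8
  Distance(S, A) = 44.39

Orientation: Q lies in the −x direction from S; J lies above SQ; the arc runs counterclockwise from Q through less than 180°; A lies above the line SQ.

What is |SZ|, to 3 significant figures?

43.4

Checks: ∠(JQ, QS) = 90.00° ✓; |JQ| = 9.400 ✓; |JZ| = 9.400 ✓; ∠(JZ, ZA) = 90.00° ✓; |ZA| = 22.80 ✓; |SA| = 44.39 ✓.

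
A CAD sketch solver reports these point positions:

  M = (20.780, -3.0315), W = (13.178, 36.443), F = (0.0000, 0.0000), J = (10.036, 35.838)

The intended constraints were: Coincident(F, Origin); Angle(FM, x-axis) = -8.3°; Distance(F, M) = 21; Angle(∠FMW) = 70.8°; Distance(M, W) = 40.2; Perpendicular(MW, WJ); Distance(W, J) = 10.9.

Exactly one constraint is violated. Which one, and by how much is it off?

Distance(W, J) = 10.9 — off by 7.70.

F = (0.00, 0.00) ✓; FM at -8.300° ✓; |FM| = 21.00 ✓; ∠FMW = 70.80° ✓; |MW| = 40.20 ✓; ∠(MW, WJ) = 90.00° ✓; |WJ| = 3.200 ✗.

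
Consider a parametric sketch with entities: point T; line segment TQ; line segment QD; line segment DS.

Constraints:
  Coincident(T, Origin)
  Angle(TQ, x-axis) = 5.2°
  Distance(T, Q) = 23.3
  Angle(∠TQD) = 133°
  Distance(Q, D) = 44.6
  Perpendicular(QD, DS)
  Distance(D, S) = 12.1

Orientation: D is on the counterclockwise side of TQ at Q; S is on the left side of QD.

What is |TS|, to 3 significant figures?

60.7

T is at the origin; TQ runs at 5.2° with length 23.3, so Q = 23.3·(cos 5.2°, sin 5.2°) = (23.2, 2.11). ∠TQD = 133.0°, so QD runs at 5.2° + (180° − 133.0°) = 52.2° from the x-axis; with |QD| = 44.6, D = Q + 44.6·(cos 52.2°, sin 52.2°) = (50.5, 37.4). QD ⟂ DS; with |DS| = 12.1 on the left of QD, S = D + 12.1·(-0.790, 0.613) = (41.0, 44.8). Then |TS| = |S − T| = 60.7.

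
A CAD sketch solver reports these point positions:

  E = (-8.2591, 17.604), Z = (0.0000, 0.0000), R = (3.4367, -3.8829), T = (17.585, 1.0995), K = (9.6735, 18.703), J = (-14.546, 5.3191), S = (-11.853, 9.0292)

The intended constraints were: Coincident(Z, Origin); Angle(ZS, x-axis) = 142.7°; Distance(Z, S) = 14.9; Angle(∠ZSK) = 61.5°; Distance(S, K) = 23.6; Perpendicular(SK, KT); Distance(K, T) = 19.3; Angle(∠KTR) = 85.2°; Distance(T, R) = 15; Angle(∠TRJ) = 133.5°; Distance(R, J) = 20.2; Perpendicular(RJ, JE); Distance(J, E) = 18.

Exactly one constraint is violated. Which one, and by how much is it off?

Distance(J, E) = 18 — off by 4.20.

Z = (0.00, 0.00) ✓; ZS at 142.7° ✓; |ZS| = 14.90 ✓; ∠ZSK = 61.50° ✓; |SK| = 23.60 ✓; ∠(SK, KT) = 90.00° ✓; |KT| = 19.30 ✓; ∠KTR = 85.20° ✓; |TR| = 15.00 ✓; ∠TRJ = 133.5° ✓; |RJ| = 20.20 ✓; ∠(RJ, JE) = 90.00° ✓; |JE| = 13.80 ✗.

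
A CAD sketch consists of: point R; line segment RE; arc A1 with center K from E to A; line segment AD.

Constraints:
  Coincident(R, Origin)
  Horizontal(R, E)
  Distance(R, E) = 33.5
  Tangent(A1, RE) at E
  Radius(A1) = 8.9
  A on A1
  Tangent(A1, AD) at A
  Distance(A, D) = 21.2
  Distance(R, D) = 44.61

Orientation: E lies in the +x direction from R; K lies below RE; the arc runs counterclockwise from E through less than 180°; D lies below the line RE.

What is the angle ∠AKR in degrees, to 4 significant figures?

32.16°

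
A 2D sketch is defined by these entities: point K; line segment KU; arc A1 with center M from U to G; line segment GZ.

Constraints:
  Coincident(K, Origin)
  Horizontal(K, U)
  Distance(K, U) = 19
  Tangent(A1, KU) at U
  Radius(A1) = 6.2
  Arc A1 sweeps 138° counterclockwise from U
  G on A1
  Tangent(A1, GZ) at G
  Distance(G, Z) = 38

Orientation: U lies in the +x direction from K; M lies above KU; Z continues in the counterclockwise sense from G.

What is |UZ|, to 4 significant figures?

43.51

K is at the origin; K and U share the same y with |KU| = 19.0 and U on the +x side, so U = (19.00, 0.000). Since A1 is tangent to KU there, MU ⟂ KU, so M = U + (0, 6.2) = (19.00, 6.200). On A1, U sits at bearing -90° from M; a 138° counterclockwise sweep puts G at bearing 48°, so G = M + 6.2·(cos 48°, sin 48°) = (23.15, 10.81). Since A1 is tangent to GZ there, MG ⟂ GZ, so GZ runs along (−sin 48°, cos 48°); with |GZ| = 38.0, Z = (-5.091, 36.23). Then |UZ| = |Z − U| = 43.51.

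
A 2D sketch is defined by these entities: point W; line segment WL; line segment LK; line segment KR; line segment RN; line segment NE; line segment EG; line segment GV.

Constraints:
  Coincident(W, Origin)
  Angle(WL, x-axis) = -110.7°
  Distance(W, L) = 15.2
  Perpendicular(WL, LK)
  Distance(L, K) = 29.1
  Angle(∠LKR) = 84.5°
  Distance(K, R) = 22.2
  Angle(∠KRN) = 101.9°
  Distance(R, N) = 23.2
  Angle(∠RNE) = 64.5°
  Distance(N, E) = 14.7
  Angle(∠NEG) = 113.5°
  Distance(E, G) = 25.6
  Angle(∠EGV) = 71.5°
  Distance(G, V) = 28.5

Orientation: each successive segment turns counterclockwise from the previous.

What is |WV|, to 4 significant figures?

34.61

W is at the origin; WL runs at -110.7° with length 15.2, so L = (-5.373, -14.22). WL is perpendicular to LK, so LK runs at -20.70°; with |LK| = 29.1, K = (21.85, -24.50). ∠LKR = 84.5° gives KR at 74.80° from the x-axis; with |KR| = 22.2, R = (27.67, -3.082). ∠KRN = 101.9° gives RN at 152.9° from the x-axis; with |RN| = 23.2, N = (7.016, 7.487). ∠RNE = 64.5° gives NE at -91.60° from the x-axis; with |NE| = 14.7, E = (6.606, -7.207). ∠NEG = 113.5° gives EG at -25.10° from the x-axis; with |EG| = 25.6, G = (29.79, -18.07). ∠EGV = 71.5° gives GV at 83.40° from the x-axis; with |GV| = 28.5, V = (33.06, 10.24). Then |WV| = |V − W| = 34.61.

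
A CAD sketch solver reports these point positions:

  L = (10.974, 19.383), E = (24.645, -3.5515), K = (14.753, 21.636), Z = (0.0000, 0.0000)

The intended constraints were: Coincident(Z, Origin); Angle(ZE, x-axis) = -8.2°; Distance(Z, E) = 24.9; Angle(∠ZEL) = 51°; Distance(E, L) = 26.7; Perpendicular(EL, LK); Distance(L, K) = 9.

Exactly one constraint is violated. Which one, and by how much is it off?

Distance(L, K) = 9 — off by 4.60.

Z = (0.00, 0.00) ✓; ZE at -8.200° ✓; |ZE| = 24.90 ✓; ∠ZEL = 51.00° ✓; |EL| = 26.70 ✓; ∠(EL, LK) = 90.00° ✓; |LK| = 4.400 ✗.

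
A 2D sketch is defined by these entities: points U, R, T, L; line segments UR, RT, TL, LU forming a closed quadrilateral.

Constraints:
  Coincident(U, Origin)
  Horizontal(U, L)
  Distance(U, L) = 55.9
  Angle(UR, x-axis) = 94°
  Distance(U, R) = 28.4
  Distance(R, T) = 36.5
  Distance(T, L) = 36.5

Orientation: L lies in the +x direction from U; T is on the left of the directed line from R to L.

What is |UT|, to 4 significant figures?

45.43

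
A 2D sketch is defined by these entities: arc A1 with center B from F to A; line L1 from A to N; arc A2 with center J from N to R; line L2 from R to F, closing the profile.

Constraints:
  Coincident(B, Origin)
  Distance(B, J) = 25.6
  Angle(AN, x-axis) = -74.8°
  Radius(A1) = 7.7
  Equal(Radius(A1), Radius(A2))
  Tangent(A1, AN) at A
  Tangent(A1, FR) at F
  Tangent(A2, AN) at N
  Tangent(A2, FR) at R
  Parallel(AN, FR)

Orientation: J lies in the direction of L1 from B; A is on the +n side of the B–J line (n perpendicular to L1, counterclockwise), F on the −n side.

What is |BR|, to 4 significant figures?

26.73

The slot axis is L1's direction at -74.8°, so u = (cos -74.8°, sin -74.8°) = (0.2622, -0.9650) and n = (−sin -74.8°, cos -74.8°) = (0.9650, 0.2622). B is at the origin and J lies 25.6 along u from B, so J = 25.6·u = (6.712, -24.70). Tangency of A1 to both parallel lines with radius 7.7 puts A and F at B ± 7.7·n: A = (7.431, 2.019), F = (-7.431, -2.019). Equal radii place N and R the same way about J: N = J + 7.7·n = (14.14, -22.69), R = J − 7.7·n = (-0.7186, -26.72). Then |BR| = |R − B| = 26.73.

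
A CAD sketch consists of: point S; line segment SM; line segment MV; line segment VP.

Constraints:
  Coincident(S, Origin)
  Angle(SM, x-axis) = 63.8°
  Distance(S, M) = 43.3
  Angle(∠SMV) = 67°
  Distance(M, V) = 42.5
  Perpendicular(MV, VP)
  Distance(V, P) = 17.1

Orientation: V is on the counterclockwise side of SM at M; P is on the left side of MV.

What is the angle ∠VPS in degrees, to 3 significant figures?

132°

∠SMV = 67.0°, so MV runs at 63.8° + (180° − 67.0°) = 177° from the x-axis; with |MV| = 42.5, V = M + 42.5·(cos 177°, sin 177°) = (-23.3, 41.2). The perpendicularity gives VP at right angles to MV; with |VP| = 17.1 on the left of MV, P = V + 17.1·(-0.0558, -0.998) = (-24.3, 24.2). Then cos ∠VPS = PV·PS / (|PV||PS|), giving 132°.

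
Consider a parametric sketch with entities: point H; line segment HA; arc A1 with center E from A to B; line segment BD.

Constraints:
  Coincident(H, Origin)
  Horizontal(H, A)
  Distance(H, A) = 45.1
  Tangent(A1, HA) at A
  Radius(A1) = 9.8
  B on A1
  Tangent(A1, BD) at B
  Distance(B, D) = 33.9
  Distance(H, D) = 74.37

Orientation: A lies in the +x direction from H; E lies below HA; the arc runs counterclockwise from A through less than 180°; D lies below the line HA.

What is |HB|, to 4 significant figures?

41.72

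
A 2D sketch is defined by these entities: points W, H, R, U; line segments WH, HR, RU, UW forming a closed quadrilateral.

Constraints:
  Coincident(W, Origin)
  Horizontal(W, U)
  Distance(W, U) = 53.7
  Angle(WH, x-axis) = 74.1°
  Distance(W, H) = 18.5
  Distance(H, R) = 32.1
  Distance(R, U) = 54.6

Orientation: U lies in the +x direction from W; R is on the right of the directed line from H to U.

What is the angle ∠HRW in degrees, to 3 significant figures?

11.2°

Checks: |HR| = 32.10 ✓; |RU| = 54.60 ✓.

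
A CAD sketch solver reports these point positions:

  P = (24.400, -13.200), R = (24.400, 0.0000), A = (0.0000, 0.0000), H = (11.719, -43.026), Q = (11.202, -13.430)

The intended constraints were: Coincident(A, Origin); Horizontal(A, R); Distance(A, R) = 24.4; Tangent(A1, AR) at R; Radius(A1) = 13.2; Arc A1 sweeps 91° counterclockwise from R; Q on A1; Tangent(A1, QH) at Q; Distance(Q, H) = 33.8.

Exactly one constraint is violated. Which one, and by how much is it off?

Distance(Q, H) = 33.8 — off by 4.20.

A = (0.00, 0.00) ✓; A.y = 0.00, R.y = 0.00 ✓; |AR| = 24.40 ✓; ∠(PR, RA) = 90.00° ✓; |PR| = 13.20 ✓; bearing(P→Q) − bearing(P→R) = 91.00° ✓; |PQ| = 13.20 ✓; ∠(PQ, QH) = 90.00° ✓; |QH| = 29.60 ✗.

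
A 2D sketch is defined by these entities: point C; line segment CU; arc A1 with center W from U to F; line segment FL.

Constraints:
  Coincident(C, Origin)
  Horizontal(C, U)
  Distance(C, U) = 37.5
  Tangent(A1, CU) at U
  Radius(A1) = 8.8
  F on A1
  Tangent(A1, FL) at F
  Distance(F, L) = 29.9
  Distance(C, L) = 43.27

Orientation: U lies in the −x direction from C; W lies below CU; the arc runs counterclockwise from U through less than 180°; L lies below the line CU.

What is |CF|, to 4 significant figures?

46.32

C is at the origin; CU is horizontal with |CU| = 37.5 and U on the −x side, so U = (-37.50, 0.000). Since A1 is tangent to CU there, WU ⟂ CU, so W = U + (0, -8.8) = (-37.50, -8.800). Since WF ⟂ FL (tangency), |WL| = √(8.8² + 29.9²) = 31.17 regardless of where F sits on A1. So L lies on both circle(C, 43.27) and circle(W, 31.17); the below-CU intersection is L = (-23.23, -36.51). F is the foot of the tangent from L: F = (-43.87, -14.87).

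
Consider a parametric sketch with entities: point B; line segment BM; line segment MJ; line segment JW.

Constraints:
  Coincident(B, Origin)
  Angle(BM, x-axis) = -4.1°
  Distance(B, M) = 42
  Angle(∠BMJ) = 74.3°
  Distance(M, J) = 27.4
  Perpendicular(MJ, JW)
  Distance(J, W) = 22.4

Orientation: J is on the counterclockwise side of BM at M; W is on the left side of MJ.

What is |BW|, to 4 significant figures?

24.13

B is at the origin; BM runs at -4.1° with length 42.0, so M = 42.0·(cos -4.1°, sin -4.1°) = (41.89, -3.003). ∠BMJ = 74.3°, so MJ runs at -4.1° + (180° − 74.3°) = 101.6° from the x-axis; with |MJ| = 27.4, J = M + 27.4·(cos 101.6°, sin 101.6°) = (36.38, 23.84). MJ is perpendicular to JW; with |JW| = 22.4 on the left of MJ, W = J + 22.4·(-0.9796, -0.2011) = (14.44, 19.33). Then |BW| = |W − B| = 24.13.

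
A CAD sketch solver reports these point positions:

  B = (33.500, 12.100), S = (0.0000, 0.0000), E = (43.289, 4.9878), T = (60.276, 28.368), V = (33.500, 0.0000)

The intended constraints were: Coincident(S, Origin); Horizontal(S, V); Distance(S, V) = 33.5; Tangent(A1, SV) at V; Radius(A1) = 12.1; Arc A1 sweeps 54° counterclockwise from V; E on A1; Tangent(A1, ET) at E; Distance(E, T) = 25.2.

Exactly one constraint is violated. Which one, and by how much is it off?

Distance(E, T) = 25.2 — off by 3.70.

S = (0.00, 0.00) ✓; S.y = 0.00, V.y = 0.00 ✓; |SV| = 33.50 ✓; ∠(BV, VS) = 90.00° ✓; |BV| = 12.10 ✓; bearing(B→E) − bearing(B→V) = 54.00° ✓; |BE| = 12.10 ✓; ∠(BE, ET) = 90.00° ✓; |ET| = 28.90 ✗.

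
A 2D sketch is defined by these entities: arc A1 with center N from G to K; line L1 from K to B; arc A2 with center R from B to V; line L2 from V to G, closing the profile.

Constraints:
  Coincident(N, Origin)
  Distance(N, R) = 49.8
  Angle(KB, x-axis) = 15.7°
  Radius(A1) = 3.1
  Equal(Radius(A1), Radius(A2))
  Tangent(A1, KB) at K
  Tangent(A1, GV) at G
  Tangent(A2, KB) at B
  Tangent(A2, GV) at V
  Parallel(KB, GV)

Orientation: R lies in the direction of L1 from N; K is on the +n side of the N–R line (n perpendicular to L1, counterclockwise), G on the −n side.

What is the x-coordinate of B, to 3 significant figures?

47.1

The slot axis is L1's direction at 15.7°, so u = (cos 15.7°, sin 15.7°) = (0.963, 0.271) and n = (−sin 15.7°, cos 15.7°) = (-0.271, 0.963). N is at the origin and R lies 49.8 along u from N, so R = 49.8·u = (47.9, 13.5). Tangency of A1 to both parallel lines with radius 3.1 puts K and G at N ± 3.1·n: K = (-0.839, 2.98), G = (0.839, -2.98). Equal radii place B and V the same way about R: B = R + 3.1·n = (47.1, 16.5), V = R − 3.1·n = (48.8, 10.5). So B.x = 47.1.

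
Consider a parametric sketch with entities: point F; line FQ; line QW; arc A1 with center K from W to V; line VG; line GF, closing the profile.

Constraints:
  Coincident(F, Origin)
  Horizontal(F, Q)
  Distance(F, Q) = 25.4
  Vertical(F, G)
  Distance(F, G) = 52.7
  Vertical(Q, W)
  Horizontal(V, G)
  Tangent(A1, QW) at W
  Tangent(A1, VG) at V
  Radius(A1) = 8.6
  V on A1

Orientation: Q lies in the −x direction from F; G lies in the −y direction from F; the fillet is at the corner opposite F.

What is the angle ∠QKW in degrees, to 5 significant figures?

78.965°

F is at the origin; FQ is horizontal with |FQ| = 25.4 and Q on the −x side, so Q = (-25.400, 0.0000). FG is vertical with |FG| = 52.7 and G on the −y side, so G = (0.0000, -52.700). The virtual corner opposite F is at (-25.400, -52.700). Since A1 is tangent to QW there, KW ⟂ QW and since A1 is tangent to VG there, KV ⟂ VG, with radius 8.6, so the center K sits 8.6 in from both sides at K = (-16.800, -44.100). That places the tangent points at W = (-25.400, -44.100) on QW and V = (-16.800, -52.700) on VG. Then cos ∠QKW = KQ·KW / (|KQ||KW|), giving 78.965°.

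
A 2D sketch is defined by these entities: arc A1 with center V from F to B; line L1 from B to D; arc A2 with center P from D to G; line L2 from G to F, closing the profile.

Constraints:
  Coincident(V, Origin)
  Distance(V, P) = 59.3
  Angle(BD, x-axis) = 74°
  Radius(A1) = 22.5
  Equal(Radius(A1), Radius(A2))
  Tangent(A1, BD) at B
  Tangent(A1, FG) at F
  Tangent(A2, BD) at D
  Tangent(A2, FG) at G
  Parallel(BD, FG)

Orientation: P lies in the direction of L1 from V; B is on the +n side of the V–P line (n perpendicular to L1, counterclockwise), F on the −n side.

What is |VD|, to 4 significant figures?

63.43

Tangency of A1 to both parallel lines with radius 22.5 puts B and F at V ± 22.5·n: B = (-21.63, 6.202), F = (21.63, -6.202). Equal radii place D and G the same way about P: D = P + 22.5·n = (-5.283, 63.20), G = P − 22.5·n = (37.97, 50.80). Then |VD| = |D − V| = 63.43.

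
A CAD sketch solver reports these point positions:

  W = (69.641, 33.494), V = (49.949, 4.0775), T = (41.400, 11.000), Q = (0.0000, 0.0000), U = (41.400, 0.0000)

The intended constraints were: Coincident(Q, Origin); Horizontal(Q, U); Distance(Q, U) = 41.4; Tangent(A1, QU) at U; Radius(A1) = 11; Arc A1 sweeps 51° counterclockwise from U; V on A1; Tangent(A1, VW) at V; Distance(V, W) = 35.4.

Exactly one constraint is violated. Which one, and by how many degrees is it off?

Tangent(A1, VW) at V — off by 5.20°.

Q = (0.00, 0.00) ✓; Q.y = 0.00, U.y = 0.00 ✓; |QU| = 41.40 ✓; ∠(TU, UQ) = 90.00° ✓; |TU| = 11.00 ✓; bearing(T→V) − bearing(T→U) = 51.00° ✓; |TV| = 11.00 ✓; ∠(TV, VW) = 84.80° ✗; |VW| = 35.40 ✓.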